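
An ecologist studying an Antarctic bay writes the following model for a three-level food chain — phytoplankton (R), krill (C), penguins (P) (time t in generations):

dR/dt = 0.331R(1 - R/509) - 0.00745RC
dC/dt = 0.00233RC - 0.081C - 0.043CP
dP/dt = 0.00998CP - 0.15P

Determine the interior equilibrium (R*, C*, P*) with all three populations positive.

From dP/dt = 0: 0.00998C* = 0.15, so C* = 15.
From dR/dt = 0: 0.331(1 - R*/509) = 0.00745·15, giving R* = 509·(1 - 0.338) = 337.
From dC/dt = 0: 0.00233·337 - 0.081 = 0.043P*, so P* = 0.704/0.043 = 16.4.

R* ≈ 337, C* ≈ 15, P* ≈ 16.4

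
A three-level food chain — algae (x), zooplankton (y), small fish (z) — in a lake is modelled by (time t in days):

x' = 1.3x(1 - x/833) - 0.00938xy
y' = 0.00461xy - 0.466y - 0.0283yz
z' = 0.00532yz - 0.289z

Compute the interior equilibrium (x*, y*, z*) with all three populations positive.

x* ≈ 506, y* ≈ 54.3, z* ≈ 66

From dz/dt = 0: 0.00532y* = 0.289, so y* = 54.3.
From dx/dt = 0: 1.3(1 - x*/833) = 0.00938·54.3, giving x* = 833·(1 - 0.392) = 506.
From dy/dt = 0: 0.00461·506 - 0.466 = 0.0283z*, so z* = 1.87/0.0283 = 66.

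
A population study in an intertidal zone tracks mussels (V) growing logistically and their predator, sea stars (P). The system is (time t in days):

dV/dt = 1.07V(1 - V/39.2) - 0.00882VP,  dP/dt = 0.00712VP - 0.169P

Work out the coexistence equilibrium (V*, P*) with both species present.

From dP/dt = 0 with P > 0: 0.00712V* = 0.169, so V* = 23.7.
Substitute into dV/dt = 0: 1.07(1 - 23.7/39.2) = 0.00882P*.
The bracket is 0.394, giving P* = 0.422/0.00882 = 47.9.

V* ≈ 23.7, P* ≈ 47.9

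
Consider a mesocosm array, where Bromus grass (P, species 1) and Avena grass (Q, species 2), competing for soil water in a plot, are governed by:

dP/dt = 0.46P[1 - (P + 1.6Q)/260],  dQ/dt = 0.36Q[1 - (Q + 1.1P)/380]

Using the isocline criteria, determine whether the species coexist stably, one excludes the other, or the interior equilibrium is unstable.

species 2 excludes species 1

Compare the nullcline intercepts: K1/α12 = 260/1.6 = 162 < K2 = 380; K2/α21 = 380/1.1 = 345 > K1 = 260.
Since the inequalities point opposite ways, species 2 can invade but species 1 cannot.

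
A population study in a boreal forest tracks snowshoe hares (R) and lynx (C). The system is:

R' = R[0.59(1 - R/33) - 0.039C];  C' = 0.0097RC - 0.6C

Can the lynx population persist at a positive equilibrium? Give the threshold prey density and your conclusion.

The predator equation gives dC/dt > 0 only when R > 0.6/0.0097 = 61.9.
Without the predator, R → K = 33. Since 33 < 61.9, the predator cannot invade.

Threshold R = 61.9; K < 61.9, so no, the predator goes extinct.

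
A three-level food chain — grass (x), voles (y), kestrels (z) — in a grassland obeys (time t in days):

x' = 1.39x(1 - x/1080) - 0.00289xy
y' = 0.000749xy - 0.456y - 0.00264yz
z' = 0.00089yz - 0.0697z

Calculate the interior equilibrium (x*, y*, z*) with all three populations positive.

From dz/dt = 0: 0.00089y* = 0.0697, so y* = 78.3.
From dx/dt = 0: 1.39(1 - x*/1080) = 0.00289·78.3, giving x* = 1080·(1 - 0.163) = 904.
From dy/dt = 0: 0.000749·904 - 0.456 = 0.00264z*, so z* = 0.221/0.00264 = 83.8.

x* ≈ 904, y* ≈ 78.3, z* ≈ 83.8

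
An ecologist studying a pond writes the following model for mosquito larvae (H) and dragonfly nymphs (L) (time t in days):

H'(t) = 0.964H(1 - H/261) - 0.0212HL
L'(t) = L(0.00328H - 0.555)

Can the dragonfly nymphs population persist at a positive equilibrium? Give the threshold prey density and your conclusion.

The predator equation gives dL/dt > 0 only when H > 0.555/0.00328 = 169.
Without the predator, H → K = 261. Since 261 > 169, the predator can invade and persist.

Threshold H = 169; K > 169, so yes, the predator persists.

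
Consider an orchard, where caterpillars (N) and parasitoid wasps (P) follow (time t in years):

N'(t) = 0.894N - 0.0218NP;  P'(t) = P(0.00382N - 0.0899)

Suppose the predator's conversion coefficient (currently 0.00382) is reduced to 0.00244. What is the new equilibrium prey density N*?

At the interior fixed point, setting dP/dt = 0 with P > 0 fixes N* = (predator death rate)/(NP coefficient) — independent of the other coefficients.
With the change, N* = 0.0899/0.00244 = 36.8; it rises from 23.5.

N* ≈ 36.8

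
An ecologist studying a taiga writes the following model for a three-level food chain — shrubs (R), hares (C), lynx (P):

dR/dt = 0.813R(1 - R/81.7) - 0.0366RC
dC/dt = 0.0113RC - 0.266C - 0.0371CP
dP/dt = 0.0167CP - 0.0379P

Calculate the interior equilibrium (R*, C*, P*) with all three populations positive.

From dP/dt = 0: 0.0167C* = 0.0379, so C* = 2.27.
From dR/dt = 0: 0.813(1 - R*/81.7) = 0.0366·2.27, giving R* = 81.7·(1 - 0.102) = 73.4.
From dC/dt = 0: 0.0113·73.4 - 0.266 = 0.0371P*, so P* = 0.563/0.0371 = 15.2.

R* ≈ 73.4, C* ≈ 2.27, P* ≈ 15.2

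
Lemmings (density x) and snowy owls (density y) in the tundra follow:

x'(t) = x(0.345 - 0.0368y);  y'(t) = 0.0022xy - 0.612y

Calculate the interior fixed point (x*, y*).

Set dy/dt = 0 with y > 0: 0.0022x - 0.612 = 0, so x* = 0.612/0.0022 = 278.
Set dx/dt = 0 with x > 0: 0.345 - 0.0368y = 0, so y* = 0.345/0.0368 = 9.38.

x* ≈ 278, y* ≈ 9.38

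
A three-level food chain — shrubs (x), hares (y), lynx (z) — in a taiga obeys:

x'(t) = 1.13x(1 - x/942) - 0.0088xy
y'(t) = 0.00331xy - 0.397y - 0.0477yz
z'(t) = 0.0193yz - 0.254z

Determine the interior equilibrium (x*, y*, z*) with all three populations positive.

x* ≈ 845, y* ≈ 13.2, z* ≈ 50.3

From dz/dt = 0: 0.0193y* = 0.254, so y* = 13.2.
From dx/dt = 0: 1.13(1 - x*/942) = 0.0088·13.2, giving x* = 942·(1 - 0.102) = 845.
From dy/dt = 0: 0.00331·845 - 0.397 = 0.0477z*, so z* = 2.4/0.0477 = 50.3.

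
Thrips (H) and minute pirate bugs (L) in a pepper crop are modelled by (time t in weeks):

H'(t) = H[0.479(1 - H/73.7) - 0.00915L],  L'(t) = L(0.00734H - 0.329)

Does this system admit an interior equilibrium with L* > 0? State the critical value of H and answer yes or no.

Threshold H = 44.8; K > 44.8, so yes, the predator persists.

The predator equation gives dL/dt > 0 only when H > 0.329/0.00734 = 44.8.
Without the predator, H → K = 73.7. Since 73.7 > 44.8, the predator can invade and persist.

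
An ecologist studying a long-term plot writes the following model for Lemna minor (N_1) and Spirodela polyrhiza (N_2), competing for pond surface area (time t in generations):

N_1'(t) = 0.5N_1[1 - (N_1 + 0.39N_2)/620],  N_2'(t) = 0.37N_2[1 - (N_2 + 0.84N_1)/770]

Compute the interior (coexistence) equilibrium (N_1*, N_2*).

N_1* ≈ 475, N_2* ≈ 371

Setting both brackets to zero gives the nullclines N_1 + 0.39N_2 = 620 and 0.84N_1 + N_2 = 770.
Substituting N_2 = 770 - 0.84N_1 into the first: N_1(1 - 0.39·0.84) = 620 - 0.39·770.
So N_1* = 320/0.672 = 475, and then N_2* = 770 - 0.84·475 = 371.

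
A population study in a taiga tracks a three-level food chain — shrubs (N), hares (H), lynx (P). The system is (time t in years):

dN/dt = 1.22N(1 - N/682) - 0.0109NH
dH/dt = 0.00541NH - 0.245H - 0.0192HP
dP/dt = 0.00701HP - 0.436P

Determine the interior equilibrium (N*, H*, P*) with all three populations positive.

From dP/dt = 0: 0.00701H* = 0.436, so H* = 62.2.
From dN/dt = 0: 1.22(1 - N*/682) = 0.0109·62.2, giving N* = 682·(1 - 0.556) = 303.
From dH/dt = 0: 0.00541·303 - 0.245 = 0.0192P*, so P* = 1.39/0.0192 = 72.6.

N* ≈ 303, H* ≈ 62.2, P* ≈ 72.6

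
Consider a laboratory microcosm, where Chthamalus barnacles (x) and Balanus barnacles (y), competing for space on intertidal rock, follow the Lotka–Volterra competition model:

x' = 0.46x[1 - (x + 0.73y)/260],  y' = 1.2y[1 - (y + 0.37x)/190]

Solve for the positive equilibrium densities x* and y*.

Setting both brackets to zero gives the nullclines x + 0.73y = 260 and 0.37x + y = 190.
Substituting y = 190 - 0.37x into the first: x(1 - 0.73·0.37) = 260 - 0.73·190.
So x* = 121/0.73 = 166, and then y* = 190 - 0.37·166 = 129.

x* ≈ 166, y* ≈ 129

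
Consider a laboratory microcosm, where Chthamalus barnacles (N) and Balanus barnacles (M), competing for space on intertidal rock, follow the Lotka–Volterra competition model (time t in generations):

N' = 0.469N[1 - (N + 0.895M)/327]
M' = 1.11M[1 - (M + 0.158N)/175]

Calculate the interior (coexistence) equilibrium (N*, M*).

N* ≈ 198, M* ≈ 144

Setting both brackets to zero gives the nullclines N + 0.895M = 327 and 0.158N + M = 175.
Substituting M = 175 - 0.158N into the first: N(1 - 0.895·0.158) = 327 - 0.895·175.
So N* = 170/0.859 = 198, and then M* = 175 - 0.158·198 = 144.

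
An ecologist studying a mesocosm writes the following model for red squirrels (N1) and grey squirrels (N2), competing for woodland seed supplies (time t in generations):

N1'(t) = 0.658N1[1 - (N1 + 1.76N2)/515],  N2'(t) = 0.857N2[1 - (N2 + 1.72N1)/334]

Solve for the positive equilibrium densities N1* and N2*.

N1* ≈ 35.9, N2* ≈ 272

Setting both brackets to zero gives the nullclines N1 + 1.76N2 = 515 and 1.72N1 + N2 = 334.
Substituting N2 = 334 - 1.72N1 into the first: N1(1 - 1.76·1.72) = 515 - 1.76·334.
So N1* = -72.8/-2.03 = 35.9, and then N2* = 334 - 1.72·35.9 = 272.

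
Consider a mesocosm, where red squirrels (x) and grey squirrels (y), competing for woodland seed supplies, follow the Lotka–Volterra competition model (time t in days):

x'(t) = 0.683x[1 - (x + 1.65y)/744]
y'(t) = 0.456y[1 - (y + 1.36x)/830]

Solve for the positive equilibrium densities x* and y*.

x* ≈ 503, y* ≈ 146

Setting both brackets to zero gives the nullclines x + 1.65y = 744 and 1.36x + y = 830.
Substituting y = 830 - 1.36x into the first: x(1 - 1.65·1.36) = 744 - 1.65·830.
So x* = -626/-1.24 = 503, and then y* = 830 - 1.36·503 = 146.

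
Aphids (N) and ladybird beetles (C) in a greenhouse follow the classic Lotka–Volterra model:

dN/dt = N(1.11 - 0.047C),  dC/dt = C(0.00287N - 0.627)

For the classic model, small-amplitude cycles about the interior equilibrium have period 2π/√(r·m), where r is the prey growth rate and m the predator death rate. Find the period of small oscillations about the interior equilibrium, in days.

Here r = 1.11 and m = 0.627, so r·m = 0.696.
ω = √0.696 = 0.834 per day, hence T = 2π/ω ≈ 7.53 days.

T ≈ 7.53 days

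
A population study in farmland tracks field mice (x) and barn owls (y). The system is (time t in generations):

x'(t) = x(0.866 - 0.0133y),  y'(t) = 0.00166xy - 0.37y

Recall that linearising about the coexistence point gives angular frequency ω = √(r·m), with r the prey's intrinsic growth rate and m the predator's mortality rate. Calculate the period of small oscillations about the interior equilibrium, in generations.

Here r = 0.866 and m = 0.37, so r·m = 0.32.
ω = √0.32 = 0.566 per generation, hence T = 2π/ω ≈ 11.1 generations.

T ≈ 11.1 generations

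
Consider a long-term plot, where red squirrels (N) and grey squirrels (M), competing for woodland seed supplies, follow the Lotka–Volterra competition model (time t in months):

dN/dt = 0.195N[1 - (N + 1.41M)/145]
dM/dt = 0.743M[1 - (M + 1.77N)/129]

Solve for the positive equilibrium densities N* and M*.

Setting both brackets to zero gives the nullclines N + 1.41M = 145 and 1.77N + M = 129.
Substituting M = 129 - 1.77N into the first: N(1 - 1.41·1.77) = 145 - 1.41·129.
So N* = -36.9/-1.5 = 24.7, and then M* = 129 - 1.77·24.7 = 85.3.

N* ≈ 24.7, M* ≈ 85.3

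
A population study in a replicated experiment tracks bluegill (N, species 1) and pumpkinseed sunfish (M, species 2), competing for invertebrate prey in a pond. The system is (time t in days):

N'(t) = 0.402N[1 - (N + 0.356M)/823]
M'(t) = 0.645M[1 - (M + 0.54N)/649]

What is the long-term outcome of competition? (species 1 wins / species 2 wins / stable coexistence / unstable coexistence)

Compare the nullcline intercepts: K1/α12 = 823/0.356 = 2310 > K2 = 649; K2/α21 = 649/0.54 = 1200 > K1 = 823.
Since both inequalities hold, each species can invade when rare, so the interior equilibrium is stable.

stable coexistence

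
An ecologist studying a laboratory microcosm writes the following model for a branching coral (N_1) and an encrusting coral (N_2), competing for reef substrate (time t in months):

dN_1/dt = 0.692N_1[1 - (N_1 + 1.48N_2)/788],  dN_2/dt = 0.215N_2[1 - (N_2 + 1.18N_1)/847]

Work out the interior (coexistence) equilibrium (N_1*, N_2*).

N_1* ≈ 624, N_2* ≈ 111

Setting both brackets to zero gives the nullclines N_1 + 1.48N_2 = 788 and 1.18N_1 + N_2 = 847.
Substituting N_2 = 847 - 1.18N_1 into the first: N_1(1 - 1.48·1.18) = 788 - 1.48·847.
So N_1* = -466/-0.746 = 624, and then N_2* = 847 - 1.18·624 = 111.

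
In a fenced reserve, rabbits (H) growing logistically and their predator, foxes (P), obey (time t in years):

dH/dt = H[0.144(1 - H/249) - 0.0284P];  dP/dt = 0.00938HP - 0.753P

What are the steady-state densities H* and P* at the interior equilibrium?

H* ≈ 80.3, P* ≈ 3.44

From dP/dt = 0 with P > 0: 0.00938H* = 0.753, so H* = 80.3.
Substitute into dH/dt = 0: 0.144(1 - 80.3/249) = 0.0284P*.
The bracket is 0.678, giving P* = 0.0976/0.0284 = 3.44.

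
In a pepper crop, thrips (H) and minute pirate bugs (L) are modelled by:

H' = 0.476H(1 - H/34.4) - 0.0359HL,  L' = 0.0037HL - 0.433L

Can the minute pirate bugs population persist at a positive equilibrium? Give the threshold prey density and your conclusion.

Threshold H = 117; K < 117, so no, the predator goes extinct.

The predator equation gives dL/dt > 0 only when H > 0.433/0.0037 = 117.
Without the predator, H → K = 34.4. Since 34.4 < 117, the predator cannot invade.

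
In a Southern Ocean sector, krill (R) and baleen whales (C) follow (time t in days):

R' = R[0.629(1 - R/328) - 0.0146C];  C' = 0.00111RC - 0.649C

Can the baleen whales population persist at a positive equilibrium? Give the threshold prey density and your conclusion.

The predator equation gives dC/dt > 0 only when R > 0.649/0.00111 = 585.
Without the predator, R → K = 328. Since 328 < 585, the predator cannot invade.

Threshold R = 585; K < 585, so no, the predator goes extinct.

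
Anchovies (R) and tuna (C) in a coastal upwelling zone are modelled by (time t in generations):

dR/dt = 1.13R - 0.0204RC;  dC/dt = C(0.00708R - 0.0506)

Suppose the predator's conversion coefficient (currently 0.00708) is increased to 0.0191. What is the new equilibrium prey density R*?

At the interior fixed point, setting dC/dt = 0 with C > 0 fixes R* = (predator death rate)/(RC coefficient) — independent of the other coefficients.
With the change, R* = 0.0506/0.0191 = 2.65; it falls from 7.15.

R* ≈ 2.65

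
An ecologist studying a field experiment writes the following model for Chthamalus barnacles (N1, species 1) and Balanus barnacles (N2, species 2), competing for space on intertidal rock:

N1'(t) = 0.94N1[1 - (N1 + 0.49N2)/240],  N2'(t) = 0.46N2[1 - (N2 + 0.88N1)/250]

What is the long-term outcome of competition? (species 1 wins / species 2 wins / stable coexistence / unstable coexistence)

stable coexistence

Compare the nullcline intercepts: K1/α12 = 240/0.49 = 490 > K2 = 250; K2/α21 = 250/0.88 = 284 > K1 = 240.
Since both inequalities hold, each species can invade when rare, so the interior equilibrium is stable.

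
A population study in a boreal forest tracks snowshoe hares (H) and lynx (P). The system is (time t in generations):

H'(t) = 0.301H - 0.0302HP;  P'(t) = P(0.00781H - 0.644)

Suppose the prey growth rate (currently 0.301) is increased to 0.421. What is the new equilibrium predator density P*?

At the interior fixed point, setting dH/dt = 0 with H > 0 fixes P* = (prey growth rate)/(HP coefficient) — independent of the other coefficients.
With the change, P* = 0.421/0.0302 = 13.9; it rises from 9.97.

P* ≈ 13.9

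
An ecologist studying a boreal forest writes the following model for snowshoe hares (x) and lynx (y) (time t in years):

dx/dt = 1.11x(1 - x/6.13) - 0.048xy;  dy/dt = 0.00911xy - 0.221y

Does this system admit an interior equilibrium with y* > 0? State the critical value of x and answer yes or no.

The predator equation gives dy/dt > 0 only when x > 0.221/0.00911 = 24.3.
Without the predator, x → K = 6.13. Since 6.13 < 24.3, the predator cannot invade.

Threshold x = 24.3; K < 24.3, so no, the predator goes extinct.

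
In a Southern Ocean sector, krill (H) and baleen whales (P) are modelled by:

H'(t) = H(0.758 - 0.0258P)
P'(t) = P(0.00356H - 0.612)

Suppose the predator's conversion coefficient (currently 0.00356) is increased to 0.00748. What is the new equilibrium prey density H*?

H* ≈ 81.8

At the interior fixed point, setting dP/dt = 0 with P > 0 fixes H* = (predator death rate)/(HP coefficient) — independent of the other coefficients.
With the change, H* = 0.612/0.00748 = 81.8; it falls from 172.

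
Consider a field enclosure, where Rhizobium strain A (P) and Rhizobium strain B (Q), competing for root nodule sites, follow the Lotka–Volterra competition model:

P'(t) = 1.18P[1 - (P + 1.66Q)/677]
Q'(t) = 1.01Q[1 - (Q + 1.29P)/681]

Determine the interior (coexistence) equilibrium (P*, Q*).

Setting both brackets to zero gives the nullclines P + 1.66Q = 677 and 1.29P + Q = 681.
Substituting Q = 681 - 1.29P into the first: P(1 - 1.66·1.29) = 677 - 1.66·681.
So P* = -453/-1.14 = 397, and then Q* = 681 - 1.29·397 = 169.

P* ≈ 397, Q* ≈ 169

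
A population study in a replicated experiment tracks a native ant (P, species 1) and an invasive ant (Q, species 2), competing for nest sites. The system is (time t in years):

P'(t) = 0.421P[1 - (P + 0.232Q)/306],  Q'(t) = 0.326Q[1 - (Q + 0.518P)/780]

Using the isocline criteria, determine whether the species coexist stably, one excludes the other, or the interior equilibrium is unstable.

Compare the nullcline intercepts: K1/α12 = 306/0.232 = 1320 > K2 = 780; K2/α21 = 780/0.518 = 1510 > K1 = 306.
Since both inequalities hold, each species can invade when rare, so the interior equilibrium is stable.

stable coexistence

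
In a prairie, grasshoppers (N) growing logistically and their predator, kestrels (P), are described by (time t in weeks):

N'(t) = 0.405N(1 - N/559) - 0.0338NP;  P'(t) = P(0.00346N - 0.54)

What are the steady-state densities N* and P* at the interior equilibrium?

N* ≈ 156, P* ≈ 8.64

From dP/dt = 0 with P > 0: 0.00346N* = 0.54, so N* = 156.
Substitute into dN/dt = 0: 0.405(1 - 156/559) = 0.0338P*.
The bracket is 0.721, giving P* = 0.292/0.0338 = 8.64.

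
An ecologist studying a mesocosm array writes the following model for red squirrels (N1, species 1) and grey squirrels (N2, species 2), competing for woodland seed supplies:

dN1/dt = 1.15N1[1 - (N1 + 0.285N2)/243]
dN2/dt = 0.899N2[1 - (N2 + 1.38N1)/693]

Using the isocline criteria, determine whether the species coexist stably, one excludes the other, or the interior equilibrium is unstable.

stable coexistence

Compare the nullcline intercepts: K1/α12 = 243/0.285 = 853 > K2 = 693; K2/α21 = 693/1.38 = 502 > K1 = 243.
Since both inequalities hold, each species can invade when rare, so the interior equilibrium is stable.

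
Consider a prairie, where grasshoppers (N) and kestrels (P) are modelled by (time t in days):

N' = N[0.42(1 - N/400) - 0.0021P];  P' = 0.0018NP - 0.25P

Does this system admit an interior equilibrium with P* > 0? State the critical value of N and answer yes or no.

Threshold N = 139; K > 139, so yes, the predator persists.

The predator equation gives dP/dt > 0 only when N > 0.25/0.0018 = 139.
Without the predator, N → K = 400. Since 400 > 139, the predator can invade and persist.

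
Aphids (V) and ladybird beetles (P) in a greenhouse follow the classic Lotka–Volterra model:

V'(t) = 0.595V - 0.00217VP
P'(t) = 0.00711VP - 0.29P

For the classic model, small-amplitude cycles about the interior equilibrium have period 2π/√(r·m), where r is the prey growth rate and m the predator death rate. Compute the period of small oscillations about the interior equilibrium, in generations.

Here r = 0.595 and m = 0.29, so r·m = 0.173.
ω = √0.173 = 0.415 per generation, hence T = 2π/ω ≈ 15.1 generations.

T ≈ 15.1 generations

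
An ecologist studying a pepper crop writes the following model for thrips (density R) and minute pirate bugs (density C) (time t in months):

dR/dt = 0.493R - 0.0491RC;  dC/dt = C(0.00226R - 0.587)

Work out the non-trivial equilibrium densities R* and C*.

Set dC/dt = 0 with C > 0: 0.00226R - 0.587 = 0, so R* = 0.587/0.00226 = 260.
Set dR/dt = 0 with R > 0: 0.493 - 0.0491C = 0, so C* = 0.493/0.0491 = 10.

R* ≈ 260, C* ≈ 10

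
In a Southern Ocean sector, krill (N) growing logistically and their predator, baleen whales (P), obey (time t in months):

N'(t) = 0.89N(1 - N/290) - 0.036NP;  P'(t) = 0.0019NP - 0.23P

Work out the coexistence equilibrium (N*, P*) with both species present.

From dP/dt = 0 with P > 0: 0.0019N* = 0.23, so N* = 121.
Substitute into dN/dt = 0: 0.89(1 - 121/290) = 0.036P*.
The bracket is 0.583, giving P* = 0.518/0.036 = 14.4.

N* ≈ 121, P* ≈ 14.4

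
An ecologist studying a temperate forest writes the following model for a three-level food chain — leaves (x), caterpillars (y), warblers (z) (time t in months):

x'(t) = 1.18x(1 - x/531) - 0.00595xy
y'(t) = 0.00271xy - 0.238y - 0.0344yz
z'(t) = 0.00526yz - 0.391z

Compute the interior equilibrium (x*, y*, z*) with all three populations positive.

From dz/dt = 0: 0.00526y* = 0.391, so y* = 74.3.
From dx/dt = 0: 1.18(1 - x*/531) = 0.00595·74.3, giving x* = 531·(1 - 0.375) = 332.
From dy/dt = 0: 0.00271·332 - 0.238 = 0.0344z*, so z* = 0.662/0.0344 = 19.2.

x* ≈ 332, y* ≈ 74.3, z* ≈ 19.2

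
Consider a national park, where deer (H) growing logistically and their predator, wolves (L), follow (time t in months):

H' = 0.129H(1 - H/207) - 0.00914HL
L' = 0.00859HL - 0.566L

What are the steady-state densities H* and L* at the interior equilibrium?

From dL/dt = 0 with L > 0: 0.00859H* = 0.566, so H* = 65.9.
Substitute into dH/dt = 0: 0.129(1 - 65.9/207) = 0.00914L*.
The bracket is 0.682, giving L* = 0.0879/0.00914 = 9.62.

H* ≈ 65.9, L* ≈ 9.62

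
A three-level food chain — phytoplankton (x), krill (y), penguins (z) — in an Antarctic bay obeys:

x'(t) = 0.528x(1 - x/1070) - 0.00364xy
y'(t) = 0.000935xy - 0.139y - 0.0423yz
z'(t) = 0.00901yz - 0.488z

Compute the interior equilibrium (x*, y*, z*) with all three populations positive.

x* ≈ 670, y* ≈ 54.2, z* ≈ 11.5

From dz/dt = 0: 0.00901y* = 0.488, so y* = 54.2.
From dx/dt = 0: 0.528(1 - x*/1070) = 0.00364·54.2, giving x* = 1070·(1 - 0.373) = 670.
From dy/dt = 0: 0.000935·670 - 0.139 = 0.0423z*, so z* = 0.488/0.0423 = 11.5.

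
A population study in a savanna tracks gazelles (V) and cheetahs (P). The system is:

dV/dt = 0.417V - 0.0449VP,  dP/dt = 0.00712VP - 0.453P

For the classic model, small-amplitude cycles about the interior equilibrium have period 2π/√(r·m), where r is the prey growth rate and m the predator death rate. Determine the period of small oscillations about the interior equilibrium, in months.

Here r = 0.417 and m = 0.453, so r·m = 0.189.
ω = √0.189 = 0.435 per month, hence T = 2π/ω ≈ 14.5 months.

T ≈ 14.5 months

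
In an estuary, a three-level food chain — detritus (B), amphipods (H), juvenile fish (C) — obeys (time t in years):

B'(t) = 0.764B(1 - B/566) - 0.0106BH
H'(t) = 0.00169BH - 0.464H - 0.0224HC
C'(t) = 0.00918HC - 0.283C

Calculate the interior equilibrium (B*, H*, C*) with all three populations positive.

From dC/dt = 0: 0.00918H* = 0.283, so H* = 30.8.
From dB/dt = 0: 0.764(1 - B*/566) = 0.0106·30.8, giving B* = 566·(1 - 0.428) = 324.
From dH/dt = 0: 0.00169·324 - 0.464 = 0.0224C*, so C* = 0.0834/0.0224 = 3.72.

B* ≈ 324, H* ≈ 30.8, C* ≈ 3.72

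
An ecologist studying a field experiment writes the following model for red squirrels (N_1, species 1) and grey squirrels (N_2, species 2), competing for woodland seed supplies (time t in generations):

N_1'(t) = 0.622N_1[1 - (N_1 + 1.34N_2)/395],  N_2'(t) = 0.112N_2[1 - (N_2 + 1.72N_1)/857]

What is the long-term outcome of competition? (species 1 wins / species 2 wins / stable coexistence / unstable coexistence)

Compare the nullcline intercepts: K1/α12 = 395/1.34 = 295 < K2 = 857; K2/α21 = 857/1.72 = 498 > K1 = 395.
Since the inequalities point opposite ways, species 2 can invade but species 1 cannot.

species 2 excludes species 1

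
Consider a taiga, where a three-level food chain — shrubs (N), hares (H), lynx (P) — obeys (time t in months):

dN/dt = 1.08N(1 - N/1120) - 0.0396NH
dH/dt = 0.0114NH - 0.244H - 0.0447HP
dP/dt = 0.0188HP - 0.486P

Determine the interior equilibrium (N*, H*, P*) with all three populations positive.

N* ≈ 58.4, H* ≈ 25.9, P* ≈ 9.43

From dP/dt = 0: 0.0188H* = 0.486, so H* = 25.9.
From dN/dt = 0: 1.08(1 - N*/1120) = 0.0396·25.9, giving N* = 1120·(1 - 0.948) = 58.4.
From dH/dt = 0: 0.0114·58.4 - 0.244 = 0.0447P*, so P* = 0.422/0.0447 = 9.43.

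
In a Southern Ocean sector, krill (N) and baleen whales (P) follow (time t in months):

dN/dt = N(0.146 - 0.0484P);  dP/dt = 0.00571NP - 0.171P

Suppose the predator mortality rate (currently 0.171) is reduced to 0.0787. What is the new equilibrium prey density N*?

N* ≈ 13.8

At the interior fixed point, setting dP/dt = 0 with P > 0 fixes N* = (predator death rate)/(NP coefficient) — independent of the other coefficients.
With the change, N* = 0.0787/0.00571 = 13.8; it falls from 29.9.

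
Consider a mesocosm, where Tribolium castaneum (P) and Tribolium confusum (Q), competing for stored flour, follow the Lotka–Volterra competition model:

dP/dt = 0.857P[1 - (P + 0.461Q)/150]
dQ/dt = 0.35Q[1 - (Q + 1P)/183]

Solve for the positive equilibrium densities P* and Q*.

P* ≈ 122, Q* ≈ 61.2

Setting both brackets to zero gives the nullclines P + 0.461Q = 150 and 1P + Q = 183.
Substituting Q = 183 - 1P into the first: P(1 - 0.461·1) = 150 - 0.461·183.
So P* = 65.6/0.539 = 122, and then Q* = 183 - 1·122 = 61.2.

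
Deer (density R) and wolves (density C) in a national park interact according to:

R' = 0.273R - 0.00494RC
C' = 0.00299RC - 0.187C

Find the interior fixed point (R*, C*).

R* ≈ 62.5, C* ≈ 55.3

Set dC/dt = 0 with C > 0: 0.00299R - 0.187 = 0, so R* = 0.187/0.00299 = 62.5.
Set dR/dt = 0 with R > 0: 0.273 - 0.00494C = 0, so C* = 0.273/0.00494 = 55.3.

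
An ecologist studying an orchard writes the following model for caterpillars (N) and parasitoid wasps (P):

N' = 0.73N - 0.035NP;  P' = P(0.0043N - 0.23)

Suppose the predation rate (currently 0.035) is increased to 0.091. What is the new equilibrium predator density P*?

At the interior fixed point, setting dN/dt = 0 with N > 0 fixes P* = (prey growth rate)/(NP coefficient) — independent of the other coefficients.
With the change, P* = 0.73/0.091 = 8.02; it falls from 20.9.

P* ≈ 8.02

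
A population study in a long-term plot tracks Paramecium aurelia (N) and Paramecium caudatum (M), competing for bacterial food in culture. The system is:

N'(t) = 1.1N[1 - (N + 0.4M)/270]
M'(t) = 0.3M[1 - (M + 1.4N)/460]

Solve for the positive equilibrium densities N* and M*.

N* ≈ 195, M* ≈ 186

Setting both brackets to zero gives the nullclines N + 0.4M = 270 and 1.4N + M = 460.
Substituting M = 460 - 1.4N into the first: N(1 - 0.4·1.4) = 270 - 0.4·460.
So N* = 86/0.44 = 195, and then M* = 460 - 1.4·195 = 186.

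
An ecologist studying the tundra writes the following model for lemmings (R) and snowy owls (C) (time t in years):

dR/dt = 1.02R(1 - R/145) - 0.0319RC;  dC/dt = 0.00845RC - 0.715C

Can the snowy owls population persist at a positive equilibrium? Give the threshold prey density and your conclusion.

The predator equation gives dC/dt > 0 only when R > 0.715/0.00845 = 84.6.
Without the predator, R → K = 145. Since 145 > 84.6, the predator can invade and persist.

Threshold R = 84.6; K > 84.6, so yes, the predator persists.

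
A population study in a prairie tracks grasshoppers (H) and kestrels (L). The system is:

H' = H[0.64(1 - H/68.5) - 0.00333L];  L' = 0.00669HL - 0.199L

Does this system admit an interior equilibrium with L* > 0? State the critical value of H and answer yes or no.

The predator equation gives dL/dt > 0 only when H > 0.199/0.00669 = 29.7.
Without the predator, H → K = 68.5. Since 68.5 > 29.7, the predator can invade and persist.

Threshold H = 29.7; K > 29.7, so yes, the predator persists.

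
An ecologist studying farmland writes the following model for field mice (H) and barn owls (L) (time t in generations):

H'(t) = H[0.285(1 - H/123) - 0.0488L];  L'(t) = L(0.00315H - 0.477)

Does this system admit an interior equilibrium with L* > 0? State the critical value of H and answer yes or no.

Threshold H = 151; K < 151, so no, the predator goes extinct.

The predator equation gives dL/dt > 0 only when H > 0.477/0.00315 = 151.
Without the predator, H → K = 123. Since 123 < 151, the predator cannot invade.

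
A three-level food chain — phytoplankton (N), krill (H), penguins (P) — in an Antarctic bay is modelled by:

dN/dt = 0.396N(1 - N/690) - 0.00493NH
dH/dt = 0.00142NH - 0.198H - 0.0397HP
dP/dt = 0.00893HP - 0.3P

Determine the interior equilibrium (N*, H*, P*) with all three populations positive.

From dP/dt = 0: 0.00893H* = 0.3, so H* = 33.6.
From dN/dt = 0: 0.396(1 - N*/690) = 0.00493·33.6, giving N* = 690·(1 - 0.418) = 401.
From dH/dt = 0: 0.00142·401 - 0.198 = 0.0397P*, so P* = 0.372/0.0397 = 9.37.

N* ≈ 401, H* ≈ 33.6, P* ≈ 9.37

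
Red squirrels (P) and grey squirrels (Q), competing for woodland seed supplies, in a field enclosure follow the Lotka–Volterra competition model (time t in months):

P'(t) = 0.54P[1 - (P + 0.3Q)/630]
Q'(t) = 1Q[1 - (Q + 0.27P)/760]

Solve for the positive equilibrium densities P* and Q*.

Setting both brackets to zero gives the nullclines P + 0.3Q = 630 and 0.27P + Q = 760.
Substituting Q = 760 - 0.27P into the first: P(1 - 0.3·0.27) = 630 - 0.3·760.
So P* = 402/0.919 = 437, and then Q* = 760 - 0.27·437 = 642.

P* ≈ 437, Q* ≈ 642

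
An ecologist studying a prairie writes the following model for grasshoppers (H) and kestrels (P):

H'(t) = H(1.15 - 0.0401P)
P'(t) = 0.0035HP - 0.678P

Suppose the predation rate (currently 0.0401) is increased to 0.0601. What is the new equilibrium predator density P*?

P* ≈ 19.1

At the interior fixed point, setting dH/dt = 0 with H > 0 fixes P* = (prey growth rate)/(HP coefficient) — independent of the other coefficients.
With the change, P* = 1.15/0.0601 = 19.1; it falls from 28.7.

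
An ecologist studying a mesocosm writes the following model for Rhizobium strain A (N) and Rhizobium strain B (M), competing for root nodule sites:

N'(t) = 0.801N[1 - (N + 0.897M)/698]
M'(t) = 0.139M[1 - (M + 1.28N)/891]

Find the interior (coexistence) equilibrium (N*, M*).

Setting both brackets to zero gives the nullclines N + 0.897M = 698 and 1.28N + M = 891.
Substituting M = 891 - 1.28N into the first: N(1 - 0.897·1.28) = 698 - 0.897·891.
So N* = -101/-0.148 = 683, and then M* = 891 - 1.28·683 = 16.5.

N* ≈ 683, M* ≈ 16.5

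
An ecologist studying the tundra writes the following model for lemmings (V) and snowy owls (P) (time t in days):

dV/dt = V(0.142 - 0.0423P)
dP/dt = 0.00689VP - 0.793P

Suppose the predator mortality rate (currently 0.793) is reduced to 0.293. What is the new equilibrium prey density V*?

At the interior fixed point, setting dP/dt = 0 with P > 0 fixes V* = (predator death rate)/(VP coefficient) — independent of the other coefficients.
With the change, V* = 0.293/0.00689 = 42.5; it falls from 115.

V* ≈ 42.5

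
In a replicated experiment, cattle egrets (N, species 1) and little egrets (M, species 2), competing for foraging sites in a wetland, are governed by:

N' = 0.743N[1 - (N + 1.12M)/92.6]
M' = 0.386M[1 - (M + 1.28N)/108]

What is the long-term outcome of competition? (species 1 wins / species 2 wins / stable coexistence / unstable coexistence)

unstable coexistence (outcome depends on initial conditions)

Compare the nullcline intercepts: K1/α12 = 92.6/1.12 = 82.7 < K2 = 108; K2/α21 = 108/1.28 = 84.4 < K1 = 92.6.
Since both are reversed, neither can invade when rare; the interior point is a saddle.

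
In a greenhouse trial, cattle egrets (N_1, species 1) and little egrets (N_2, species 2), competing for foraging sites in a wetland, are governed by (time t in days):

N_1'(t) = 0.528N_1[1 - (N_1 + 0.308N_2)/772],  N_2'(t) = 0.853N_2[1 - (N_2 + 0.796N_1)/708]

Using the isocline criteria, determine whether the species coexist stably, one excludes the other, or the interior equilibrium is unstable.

stable coexistence

Compare the nullcline intercepts: K1/α12 = 772/0.308 = 2510 > K2 = 708; K2/α21 = 708/0.796 = 889 > K1 = 772.
Since both inequalities hold, each species can invade when rare, so the interior equilibrium is stable.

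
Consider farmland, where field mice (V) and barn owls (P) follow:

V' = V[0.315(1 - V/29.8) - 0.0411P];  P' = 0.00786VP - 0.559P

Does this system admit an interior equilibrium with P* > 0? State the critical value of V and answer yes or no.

The predator equation gives dP/dt > 0 only when V > 0.559/0.00786 = 71.1.
Without the predator, V → K = 29.8. Since 29.8 < 71.1, the predator cannot invade.

Threshold V = 71.1; K < 71.1, so no, the predator goes extinct.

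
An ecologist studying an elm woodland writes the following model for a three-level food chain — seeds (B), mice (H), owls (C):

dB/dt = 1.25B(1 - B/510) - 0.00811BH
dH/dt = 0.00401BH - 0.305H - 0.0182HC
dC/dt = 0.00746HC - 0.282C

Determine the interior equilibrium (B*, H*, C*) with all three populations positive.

B* ≈ 385, H* ≈ 37.8, C* ≈ 68.1

From dC/dt = 0: 0.00746H* = 0.282, so H* = 37.8.
From dB/dt = 0: 1.25(1 - B*/510) = 0.00811·37.8, giving B* = 510·(1 - 0.245) = 385.
From dH/dt = 0: 0.00401·385 - 0.305 = 0.0182C*, so C* = 1.24/0.0182 = 68.1.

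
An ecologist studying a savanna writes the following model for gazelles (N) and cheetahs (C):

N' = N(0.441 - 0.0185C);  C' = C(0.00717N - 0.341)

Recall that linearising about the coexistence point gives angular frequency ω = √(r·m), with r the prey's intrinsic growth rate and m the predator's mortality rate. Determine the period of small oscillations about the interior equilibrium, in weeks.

Here r = 0.441 and m = 0.341, so r·m = 0.15.
ω = √0.15 = 0.388 per week, hence T = 2π/ω ≈ 16.2 weeks.

T ≈ 16.2 weeks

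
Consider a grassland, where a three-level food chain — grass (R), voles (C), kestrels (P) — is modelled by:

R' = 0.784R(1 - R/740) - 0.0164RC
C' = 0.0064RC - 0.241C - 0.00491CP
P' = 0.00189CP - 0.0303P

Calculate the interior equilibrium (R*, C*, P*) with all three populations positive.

From dP/dt = 0: 0.00189C* = 0.0303, so C* = 16.
From dR/dt = 0: 0.784(1 - R*/740) = 0.0164·16, giving R* = 740·(1 - 0.335) = 492.
From dC/dt = 0: 0.0064·492 - 0.241 = 0.00491P*, so P* = 2.91/0.00491 = 592.

R* ≈ 492, C* ≈ 16, P* ≈ 592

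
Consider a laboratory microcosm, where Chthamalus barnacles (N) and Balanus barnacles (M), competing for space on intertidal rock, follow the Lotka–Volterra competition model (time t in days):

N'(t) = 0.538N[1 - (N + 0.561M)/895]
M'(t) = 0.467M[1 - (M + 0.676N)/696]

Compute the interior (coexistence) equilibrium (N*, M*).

N* ≈ 813, M* ≈ 147

Setting both brackets to zero gives the nullclines N + 0.561M = 895 and 0.676N + M = 696.
Substituting M = 696 - 0.676N into the first: N(1 - 0.561·0.676) = 895 - 0.561·696.
So N* = 505/0.621 = 813, and then M* = 696 - 0.676·813 = 147.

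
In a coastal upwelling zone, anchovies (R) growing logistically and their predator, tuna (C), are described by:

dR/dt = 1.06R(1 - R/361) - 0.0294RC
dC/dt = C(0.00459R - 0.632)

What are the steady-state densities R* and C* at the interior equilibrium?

R* ≈ 138, C* ≈ 22.3

From dC/dt = 0 with C > 0: 0.00459R* = 0.632, so R* = 138.
Substitute into dR/dt = 0: 1.06(1 - 138/361) = 0.0294C*.
The bracket is 0.619, giving C* = 0.656/0.0294 = 22.3.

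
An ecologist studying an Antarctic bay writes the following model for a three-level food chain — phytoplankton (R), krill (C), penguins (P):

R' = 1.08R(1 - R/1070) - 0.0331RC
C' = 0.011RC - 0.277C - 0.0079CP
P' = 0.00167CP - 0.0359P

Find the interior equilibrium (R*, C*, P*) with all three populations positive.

R* ≈ 365, C* ≈ 21.5, P* ≈ 473

From dP/dt = 0: 0.00167C* = 0.0359, so C* = 21.5.
From dR/dt = 0: 1.08(1 - R*/1070) = 0.0331·21.5, giving R* = 1070·(1 - 0.659) = 365.
From dC/dt = 0: 0.011·365 - 0.277 = 0.0079P*, so P* = 3.74/0.0079 = 473.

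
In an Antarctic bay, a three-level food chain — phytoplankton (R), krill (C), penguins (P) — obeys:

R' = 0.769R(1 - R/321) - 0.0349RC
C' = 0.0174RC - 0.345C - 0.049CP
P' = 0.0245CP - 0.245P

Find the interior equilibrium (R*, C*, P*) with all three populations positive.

From dP/dt = 0: 0.0245C* = 0.245, so C* = 10.
From dR/dt = 0: 0.769(1 - R*/321) = 0.0349·10, giving R* = 321·(1 - 0.454) = 175.
From dC/dt = 0: 0.0174·175 - 0.345 = 0.049P*, so P* = 2.71/0.049 = 55.2.

R* ≈ 175, C* ≈ 10, P* ≈ 55.2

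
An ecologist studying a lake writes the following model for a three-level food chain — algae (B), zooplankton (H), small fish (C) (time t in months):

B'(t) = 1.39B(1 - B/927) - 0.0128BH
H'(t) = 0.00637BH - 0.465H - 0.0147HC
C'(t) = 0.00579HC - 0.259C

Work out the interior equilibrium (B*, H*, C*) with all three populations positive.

From dC/dt = 0: 0.00579H* = 0.259, so H* = 44.7.
From dB/dt = 0: 1.39(1 - B*/927) = 0.0128·44.7, giving B* = 927·(1 - 0.412) = 545.
From dH/dt = 0: 0.00637·545 - 0.465 = 0.0147C*, so C* = 3.01/0.0147 = 205.

B* ≈ 545, H* ≈ 44.7, C* ≈ 205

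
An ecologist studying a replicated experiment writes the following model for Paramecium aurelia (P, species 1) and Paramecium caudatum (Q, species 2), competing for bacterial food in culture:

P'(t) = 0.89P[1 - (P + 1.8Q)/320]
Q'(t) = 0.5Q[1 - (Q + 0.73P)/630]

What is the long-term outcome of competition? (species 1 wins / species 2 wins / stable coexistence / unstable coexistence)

species 2 excludes species 1

Compare the nullcline intercepts: K1/α12 = 320/1.8 = 178 < K2 = 630; K2/α21 = 630/0.73 = 863 > K1 = 320.
Since the inequalities point opposite ways, species 2 can invade but species 1 cannot.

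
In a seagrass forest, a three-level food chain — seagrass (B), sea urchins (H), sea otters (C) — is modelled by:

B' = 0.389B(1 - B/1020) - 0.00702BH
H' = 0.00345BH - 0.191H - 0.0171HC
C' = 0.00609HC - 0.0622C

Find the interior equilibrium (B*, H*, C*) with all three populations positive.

From dC/dt = 0: 0.00609H* = 0.0622, so H* = 10.2.
From dB/dt = 0: 0.389(1 - B*/1020) = 0.00702·10.2, giving B* = 1020·(1 - 0.184) = 832.
From dH/dt = 0: 0.00345·832 - 0.191 = 0.0171C*, so C* = 2.68/0.0171 = 157.

B* ≈ 832, H* ≈ 10.2, C* ≈ 157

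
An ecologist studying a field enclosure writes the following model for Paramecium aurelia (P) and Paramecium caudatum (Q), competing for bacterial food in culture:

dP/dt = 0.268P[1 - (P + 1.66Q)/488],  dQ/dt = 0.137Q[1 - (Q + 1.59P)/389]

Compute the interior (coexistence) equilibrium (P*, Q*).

P* ≈ 96.2, Q* ≈ 236

Setting both brackets to zero gives the nullclines P + 1.66Q = 488 and 1.59P + Q = 389.
Substituting Q = 389 - 1.59P into the first: P(1 - 1.66·1.59) = 488 - 1.66·389.
So P* = -158/-1.64 = 96.2, and then Q* = 389 - 1.59·96.2 = 236.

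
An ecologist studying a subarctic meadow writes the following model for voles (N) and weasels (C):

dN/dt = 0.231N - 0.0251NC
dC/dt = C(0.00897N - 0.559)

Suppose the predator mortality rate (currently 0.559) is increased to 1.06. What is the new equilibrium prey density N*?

At the interior fixed point, setting dC/dt = 0 with C > 0 fixes N* = (predator death rate)/(NC coefficient) — independent of the other coefficients.
With the change, N* = 1.06/0.00897 = 118; it rises from 62.3.

N* ≈ 118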